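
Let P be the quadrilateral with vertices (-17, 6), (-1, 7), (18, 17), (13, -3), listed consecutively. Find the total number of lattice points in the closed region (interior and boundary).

258

By the shoelace formula, twice the signed area is |[(-17)·7 − (-1)·6] + [(-1)·17 − 18·7] + [18·(-3) − 13·17] + [13·6 − (-17)·(-3)]| = 504, so the area is 252.
Summing gcd(|Δx|,|Δy|) over the edges gives the boundary count: gcd(16,1) + gcd(19,10) + gcd(5,20) + gcd(30,9) = 1+1+5+3 = 10.
Pick's theorem gives I = A − B/2 + 1 = 252 − 10/2 + 1 = 248, so the closed region contains I + B = 248 + 10 = 258 lattice points.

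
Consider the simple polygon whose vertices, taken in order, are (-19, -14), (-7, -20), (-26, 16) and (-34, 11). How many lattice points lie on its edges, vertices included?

13

Along each edge there are gcd(|Δx|,|Δy|)+1 lattice points, so counting each shared vertex once the boundary has gcd(12,6) + gcd(19,36) + gcd(8,5) + gcd(15,25) = 6+1+1+5 = 13.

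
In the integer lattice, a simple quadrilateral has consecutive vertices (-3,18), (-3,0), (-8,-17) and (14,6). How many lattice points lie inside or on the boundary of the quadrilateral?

294

The shoelace formula gives twice the area as |((-3)·0 − (-3)·18) + ((-3)·(-17) − (-8)·0) + ((-8)·6 − 14·(-17)) + (14·18 − (-3)·6)| = 565, so the area is 282.5.
The number of boundary lattice points is Σ gcd(|Δx|,|Δy|) = gcd(0,18) + gcd(5,17) + gcd(22,23) + gcd(17,12) = 18+1+1+1 = 21.
Pick's theorem gives I = A − B/2 + 1 = 282.5 − 21/2 + 1 = 273, so the closed region contains I + B = 273 + 21 = 294 lattice points.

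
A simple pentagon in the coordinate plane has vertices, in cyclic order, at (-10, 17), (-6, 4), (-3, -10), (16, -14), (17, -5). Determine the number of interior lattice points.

Using the shoelace formula, 2A = |((-10)·4 − (-6)·17) + ((-6)·(-10) − (-3)·4) + ((-3)·(-14) − 16·(-10)) + (16·(-5) − 17·(-14)) + (17·17 − (-10)·(-5))| = 733, so the area is 366.5.
Summing gcd(|Δx|,|Δy|) over the edges gives the boundary count: gcd(4,13) + gcd(3,14) + gcd(19,4) + gcd(1,9) + gcd(27,22) = 1+1+1+1+1 = 5.
Pick's theorem gives I = A − B/2 + 1 = 366.5 − 5/2 + 1 = 365.

365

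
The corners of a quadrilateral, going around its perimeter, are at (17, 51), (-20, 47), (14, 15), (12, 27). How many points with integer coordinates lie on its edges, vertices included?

6

Along each edge there are gcd(|Δx|,|Δy|)+1 lattice points, so counting each shared vertex once the boundary has gcd(37,4) + gcd(34,32) + gcd(2,12) + gcd(5,24) = 1+2+2+1 = 6.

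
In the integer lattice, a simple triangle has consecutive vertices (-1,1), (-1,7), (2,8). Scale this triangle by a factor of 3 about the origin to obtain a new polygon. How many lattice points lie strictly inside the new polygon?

The shoelace formula gives twice the area as |((-1)·7 − (-1)·1) + ((-1)·8 − 2·7) + (2·1 − (-1)·8)| = 18, so the area is 9.
Summing gcd(|Δx|,|Δy|) over the edges gives the boundary count: gcd(0,6) + gcd(3,1) + gcd(3,7) = 6+1+1 = 8.
Scaling by 3 multiplies the area by 3² = 9 (so the new area is 81) and multiplies the boundary lattice-point count by 3, giving 24.
By Pick's theorem, the interior count of the dilated polygon is 81 − 24/2 + 1 = 70.

70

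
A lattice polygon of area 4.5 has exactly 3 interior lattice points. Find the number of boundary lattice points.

Pick's theorem gives A = I + B/2 − 1, so B = 2(A − I + 1) = 2(4.5 − 3 + 1) = 5.

5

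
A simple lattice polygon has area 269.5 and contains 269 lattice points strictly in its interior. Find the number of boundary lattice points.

Pick's theorem gives A = I + B/2 − 1, so B = 2(A − I + 1) = 2(269.5 − 269 + 1) = 3.

3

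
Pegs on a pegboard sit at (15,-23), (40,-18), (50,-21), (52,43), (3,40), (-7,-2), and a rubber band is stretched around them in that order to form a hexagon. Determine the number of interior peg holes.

The shoelace formula gives twice the area as |(15·(-18) − 40·(-23)) + (40·(-21) − 50·(-18)) + (50·43 − 52·(-21)) + (52·40 − 3·43) + (3·(-2) − (-7)·40) + ((-7)·(-23) − 15·(-2))| = 6368, so the area is 3184.
The number of boundary lattice points is Σ gcd(|Δx|,|Δy|) = gcd(25,5) + gcd(10,3) + gcd(2,64) + gcd(49,3) + gcd(10,42) + gcd(22,21) = 5+1+2+1+2+1 = 12.
Pick's theorem gives I = A − B/2 + 1 = 3184 − 12/2 + 1 = 3179.

3179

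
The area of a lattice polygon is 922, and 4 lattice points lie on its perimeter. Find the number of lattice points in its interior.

From Pick's theorem, I = A − B/2 + 1 = 922 − 4/2 + 1 = 921.

921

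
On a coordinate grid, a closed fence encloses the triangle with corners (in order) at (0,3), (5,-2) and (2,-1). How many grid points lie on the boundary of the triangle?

8

The number of boundary lattice points is Σ gcd(|Δx|,|Δy|) = gcd(5,5) + gcd(3,1) + gcd(2,4) = 5+1+2 = 8.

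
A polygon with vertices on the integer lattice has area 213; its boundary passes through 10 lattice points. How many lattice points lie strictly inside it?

From Pick's theorem, I = A − B/2 + 1 = 213 − 10/2 + 1 = 209.

209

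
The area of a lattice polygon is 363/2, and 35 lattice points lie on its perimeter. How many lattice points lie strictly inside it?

From Pick's theorem, I = A − B/2 + 1 = 363/2 − 35/2 + 1 = 165.

165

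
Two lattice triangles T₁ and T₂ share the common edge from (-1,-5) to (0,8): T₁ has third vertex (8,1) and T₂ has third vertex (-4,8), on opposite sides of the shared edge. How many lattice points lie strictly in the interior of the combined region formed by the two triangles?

The union is the simple quadrilateral with vertices (-1,-5), (8,1), (0,8), (-4,8) in order.
Using the shoelace formula, 2A = |((-1)·1 − 8·(-5)) + (8·8 − 0·1) + (0·8 − (-4)·8) + ((-4)·(-5) − (-1)·8)| = 163, so the area is 163/2.
Along each edge there are gcd(|Δx|,|Δy|)+1 lattice points, so counting each shared vertex once the boundary has gcd(9,6) + gcd(8,7) + gcd(4,0) + gcd(3,13) = 3+1+4+1 = 9.
By Pick's theorem I = A − B/2 + 1 = 163/2 − 9/2 + 1 = 78.

78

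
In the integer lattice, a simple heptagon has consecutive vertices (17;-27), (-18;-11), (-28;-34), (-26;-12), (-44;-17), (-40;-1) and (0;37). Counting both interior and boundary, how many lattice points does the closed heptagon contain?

By the shoelace formula, twice the signed area is |(17·(-11) − (-18)·(-27)) + ((-18)·(-34) − (-28)·(-11)) + ((-28)·(-12) − (-26)·(-34)) + ((-26)·(-17) − (-44)·(-12)) + ((-44)·(-1) − (-40)·(-17)) + ((-40)·37 − 0·(-1)) + (0·(-27) − 17·37)| = 3748, so the area is 1874.
Summing gcd(|Δx|,|Δy|) over the edges gives the boundary count: gcd(35,16) + gcd(10,23) + gcd(2,22) + gcd(18,5) + gcd(4,16) + gcd(40,38) + gcd(17,64) = 1+1+2+1+4+2+1 = 12.
Pick's theorem gives I = A − B/2 + 1 = 1874 − 12/2 + 1 = 1869, so the closed region contains I + B = 1869 + 12 = 1881 lattice points.

1881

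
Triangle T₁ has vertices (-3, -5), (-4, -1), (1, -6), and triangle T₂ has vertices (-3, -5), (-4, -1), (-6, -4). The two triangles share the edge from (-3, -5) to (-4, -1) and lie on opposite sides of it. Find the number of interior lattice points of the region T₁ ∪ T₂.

10

The union is the simple quadrilateral with vertices (-3, -5), (1, -6), (-4, -1), (-6, -4) in order.
The shoelace formula gives twice the area as |[(-3)·(-6) − 1·(-5)] + [1·(-1) − (-4)·(-6)] + [(-4)·(-4) − (-6)·(-1)] + [(-6)·(-5) − (-3)·(-4)]| = 26, so the area is 13.
Summing gcd(|Δx|,|Δy|) over the edges gives the boundary count: gcd(4,1) + gcd(5,5) + gcd(2,3) + gcd(3,1) = 1+5+1+1 = 8.
By Pick's theorem I = A − B/2 + 1 = 13 − 8/2 + 1 = 10.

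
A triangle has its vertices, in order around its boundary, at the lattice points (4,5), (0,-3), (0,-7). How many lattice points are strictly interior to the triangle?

3

Using the shoelace formula, 2A = |[4·(-3) − 0·5] + [0·(-7) − 0·(-3)] + [0·5 − 4·(-7)]| = 16, so the area is 8.
Along each edge there are gcd(|Δx|,|Δy|)+1 lattice points, so counting each shared vertex once the boundary has gcd(4,8) + gcd(0,4) + gcd(4,12) = 4+4+4 = 12.
Pick's theorem gives I = A − B/2 + 1 = 8 − 12/2 + 1 = 3.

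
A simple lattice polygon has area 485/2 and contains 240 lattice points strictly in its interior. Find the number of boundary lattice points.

Pick's theorem gives A = I + B/2 − 1, so B = 2(A − I + 1) = 2(485/2 − 240 + 1) = 7.

7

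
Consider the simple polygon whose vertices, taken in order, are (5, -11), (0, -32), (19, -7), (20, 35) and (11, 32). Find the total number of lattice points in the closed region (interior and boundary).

Using the shoelace formula, 2A = |(5·(-32) − 0·(-11)) + (0·(-7) − 19·(-32)) + (19·35 − 20·(-7)) + (20·32 − 11·35) + (11·(-11) − 5·32)| = 1227, so the area is 613.5.
Along each edge there are gcd(|Δx|,|Δy|)+1 lattice points, so counting each shared vertex once the boundary has gcd(5,21) + gcd(19,25) + gcd(1,42) + gcd(9,3) + gcd(6,43) = 1+1+1+3+1 = 7.
Pick's theorem gives I = A − B/2 + 1 = 613.5 − 7/2 + 1 = 611, so the closed region contains I + B = 611 + 7 = 618 lattice points.

618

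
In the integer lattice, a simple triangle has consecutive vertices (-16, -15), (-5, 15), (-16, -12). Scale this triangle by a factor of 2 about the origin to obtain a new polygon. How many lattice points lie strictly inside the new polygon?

By the shoelace formula, twice the signed area is |((-16)·15 − (-5)·(-15)) + ((-5)·(-12) − (-16)·15) + ((-16)·(-15) − (-16)·(-12))| = 33, so the area is 16.5.
Along each edge there are gcd(|Δx|,|Δy|)+1 lattice points, so counting each shared vertex once the boundary has gcd(11,30) + gcd(11,27) + gcd(0,3) = 1+1+3 = 5.
Scaling by 2 multiplies the area by 2² = 4 (so the new area is 66) and multiplies the boundary lattice-point count by 2, giving 10.
By Pick's theorem, the interior count of the dilated polygon is 66 − 10/2 + 1 = 62.

62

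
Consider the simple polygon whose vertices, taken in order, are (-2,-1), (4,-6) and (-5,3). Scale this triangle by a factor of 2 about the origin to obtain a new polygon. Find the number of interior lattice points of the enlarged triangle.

8

Using the shoelace formula, 2A = |((-2)·(-6) − 4·(-1)) + (4·3 − (-5)·(-6)) + ((-5)·(-1) − (-2)·3)| = 9, so the area is 9/2.
The number of boundary lattice points is Σ gcd(|Δx|,|Δy|) = gcd(6,5) + gcd(9,9) + gcd(3,4) = 1+9+1 = 11.
Scaling by 2 multiplies the area by 2² = 4 (so the new area is 18) and multiplies the boundary lattice-point count by 2, giving 22.
By Pick's theorem, the interior count of the dilated polygon is 18 − 22/2 + 1 = 8.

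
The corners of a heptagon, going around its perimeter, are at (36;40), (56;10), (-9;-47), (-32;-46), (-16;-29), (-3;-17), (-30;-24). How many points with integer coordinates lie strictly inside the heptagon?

Using the shoelace formula, 2A = |[36·10 − 56·40] + [56·(-47) − (-9)·10] + [(-9)·(-46) − (-32)·(-47)] + [(-32)·(-29) − (-16)·(-46)] + [(-16)·(-17) − (-3)·(-29)] + [(-3)·(-24) − (-30)·(-17)] + [(-30)·40 − 36·(-24)]| = 5909, so the area is 2954.5.
Summing gcd(|Δx|,|Δy|) over the edges gives the boundary count: gcd(20,30) + gcd(65,57) + gcd(23,1) + gcd(16,17) + gcd(13,12) + gcd(27,7) + gcd(66,64) = 10+1+1+1+1+1+2 = 17.
By Pick's theorem A = I + B/2 − 1, so I = 2954.5 − 17/2 + 1 = 2947.

2947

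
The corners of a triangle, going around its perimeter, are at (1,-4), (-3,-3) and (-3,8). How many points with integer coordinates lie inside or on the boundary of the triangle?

By the shoelace formula, twice the signed area is |[1·(-3) − (-3)·(-4)] + [(-3)·8 − (-3)·(-3)] + [(-3)·(-4) − 1·8]| = 44, so the area is 22.
Along each edge there are gcd(|Δx|,|Δy|)+1 lattice points, so counting each shared vertex once the boundary has gcd(4,1) + gcd(0,11) + gcd(4,12) = 1+11+4 = 16.
Pick's theorem gives I = A − B/2 + 1 = 22 − 16/2 + 1 = 15, so the closed region contains I + B = 15 + 16 = 31 lattice points.

31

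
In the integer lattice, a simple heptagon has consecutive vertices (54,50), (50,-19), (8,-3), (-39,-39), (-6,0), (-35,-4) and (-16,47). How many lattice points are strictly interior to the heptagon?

4601

Using the shoelace formula, 2A = |(54·(-19) − 50·50) + (50·(-3) − 8·(-19)) + (8·(-39) − (-39)·(-3)) + ((-39)·0 − (-6)·(-39)) + ((-6)·(-4) − (-35)·0) + ((-35)·47 − (-16)·(-4)) + ((-16)·50 − 54·47)| = 9210, so the area is 4605.
Along each edge there are gcd(|Δx|,|Δy|)+1 lattice points, so counting each shared vertex once the boundary has gcd(4,69) + gcd(42,16) + gcd(47,36) + gcd(33,39) + gcd(29,4) + gcd(19,51) + gcd(70,3) = 1+2+1+3+1+1+1 = 10.
Pick's theorem gives I = A − B/2 + 1 = 4605 − 10/2 + 1 = 4601.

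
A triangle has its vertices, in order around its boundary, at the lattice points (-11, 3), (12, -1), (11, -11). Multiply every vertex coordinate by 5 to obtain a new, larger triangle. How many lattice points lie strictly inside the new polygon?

2916

Using the shoelace formula, 2A = |[(-11)·(-1) − 12·3] + [12·(-11) − 11·(-1)] + [11·3 − (-11)·(-11)]| = 234, so the area is 117.
The number of boundary lattice points is Σ gcd(|Δx|,|Δy|) = gcd(23,4) + gcd(1,10) + gcd(22,14) = 1+1+2 = 4.
Scaling by 5 multiplies the area by 5² = 25 (so the new area is 2925) and multiplies the boundary lattice-point count by 5, giving 20.
By Pick's theorem, the interior count of the dilated polygon is 2925 − 20/2 + 1 = 2916.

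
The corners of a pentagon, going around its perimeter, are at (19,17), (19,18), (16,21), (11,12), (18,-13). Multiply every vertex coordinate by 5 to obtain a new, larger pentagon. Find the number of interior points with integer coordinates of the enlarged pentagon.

3546

By the shoelace formula, twice the signed area is |(19·18 − 19·17) + (19·21 − 16·18) + (16·12 − 11·21) + (11·(-13) − 18·12) + (18·17 − 19·(-13))| = 285, so the area is 142.5.
Along each edge there are gcd(|Δx|,|Δy|)+1 lattice points, so counting each shared vertex once the boundary has gcd(0,1) + gcd(3,3) + gcd(5,9) + gcd(7,25) + gcd(1,30) = 1+3+1+1+1 = 7.
Scaling by 5 multiplies the area by 5² = 25 (so the new area is 7125/2) and multiplies the boundary lattice-point count by 5, giving 35.
By Pick's theorem, the interior count of the dilated polygon is 7125/2 − 35/2 + 1 = 3546.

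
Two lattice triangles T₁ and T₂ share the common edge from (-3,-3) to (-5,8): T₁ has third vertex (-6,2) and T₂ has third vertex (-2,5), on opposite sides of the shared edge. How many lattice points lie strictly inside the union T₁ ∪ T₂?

23

The union is the simple quadrilateral with vertices (-3,-3), (-6,2), (-5,8), (-2,5) in order.
Using the shoelace formula, 2A = |[(-3)·2 − (-6)·(-3)] + [(-6)·8 − (-5)·2] + [(-5)·5 − (-2)·8] + [(-2)·(-3) − (-3)·5]| = 50, so the area is 25.
Along each edge there are gcd(|Δx|,|Δy|)+1 lattice points, so counting each shared vertex once the boundary has gcd(3,5) + gcd(1,6) + gcd(3,3) + gcd(1,8) = 1+1+3+1 = 6.
By Pick's theorem I = A − B/2 + 1 = 25 − 6/2 + 1 = 23.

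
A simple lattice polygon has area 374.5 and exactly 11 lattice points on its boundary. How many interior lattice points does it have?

Pick's theorem A = I + B/2 − 1 rearranges to I = A − B/2 + 1 = 374.5 − 11/2 + 1 = 370.

370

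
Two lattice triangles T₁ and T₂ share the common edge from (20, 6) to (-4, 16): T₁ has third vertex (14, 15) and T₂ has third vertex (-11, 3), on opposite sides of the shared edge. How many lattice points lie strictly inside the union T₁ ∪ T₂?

The union is the simple quadrilateral with vertices (20, 6), (14, 15), (-4, 16), (-11, 3) in order.
The shoelace formula gives twice the area as |(20·15 − 14·6) + (14·16 − (-4)·15) + ((-4)·3 − (-11)·16) + ((-11)·6 − 20·3)| = 538, so the area is 269.
Summing gcd(|Δx|,|Δy|) over the edges gives the boundary count: gcd(6,9) + gcd(18,1) + gcd(7,13) + gcd(31,3) = 3+1+1+1 = 6.
By Pick's theorem I = A − B/2 + 1 = 269 − 6/2 + 1 = 267.

267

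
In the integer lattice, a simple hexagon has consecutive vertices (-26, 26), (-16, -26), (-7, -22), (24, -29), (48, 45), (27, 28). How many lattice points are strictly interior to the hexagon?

3009

Using the shoelace formula, 2A = |[(-26)·(-26) − (-16)·26] + [(-16)·(-22) − (-7)·(-26)] + [(-7)·(-29) − 24·(-22)] + [24·45 − 48·(-29)] + [48·28 − 27·45] + [27·26 − (-26)·28]| = 6024, so the area is 3012.
Along each edge there are gcd(|Δx|,|Δy|)+1 lattice points, so counting each shared vertex once the boundary has gcd(10,52) + gcd(9,4) + gcd(31,7) + gcd(24,74) + gcd(21,17) + gcd(53,2) = 2+1+1+2+1+1 = 8.
Pick's theorem gives I = A − B/2 + 1 = 3012 − 8/2 + 1 = 3009.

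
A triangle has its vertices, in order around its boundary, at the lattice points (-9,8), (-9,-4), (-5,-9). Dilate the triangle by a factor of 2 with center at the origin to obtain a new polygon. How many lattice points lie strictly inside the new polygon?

Using the shoelace formula, 2A = |((-9)·(-4) − (-9)·8) + ((-9)·(-9) − (-5)·(-4)) + ((-5)·8 − (-9)·(-9))| = 48, so the area is 24.
The number of boundary lattice points is Σ gcd(|Δx|,|Δy|) = gcd(0,12) + gcd(4,5) + gcd(4,17) = 12+1+1 = 14.
Scaling by 2 multiplies the area by 2² = 4 (so the new area is 96) and multiplies the boundary lattice-point count by 2, giving 28.
By Pick's theorem, the interior count of the dilated polygon is 96 − 28/2 + 1 = 83.

83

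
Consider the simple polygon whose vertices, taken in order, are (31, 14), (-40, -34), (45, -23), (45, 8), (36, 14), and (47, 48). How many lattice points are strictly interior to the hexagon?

Using the shoelace formula, 2A = |[31·(-34) − (-40)·14] + [(-40)·(-23) − 45·(-34)] + [45·8 − 45·(-23)] + [45·14 − 36·8] + [36·48 − 47·14] + [47·14 − 31·48]| = 3933, so the area is 1966.5.
Along each edge there are gcd(|Δx|,|Δy|)+1 lattice points, so counting each shared vertex once the boundary has gcd(71,48) + gcd(85,11) + gcd(0,31) + gcd(9,6) + gcd(11,34) + gcd(16,34) = 1+1+31+3+1+2 = 39.
By Pick's theorem A = I + B/2 − 1, so I = 1966.5 − 39/2 + 1 = 1948.

1948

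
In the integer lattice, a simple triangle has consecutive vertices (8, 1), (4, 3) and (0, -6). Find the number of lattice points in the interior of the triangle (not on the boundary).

Using the shoelace formula, 2A = |[8·3 − 4·1] + [4·(-6) − 0·3] + [0·1 − 8·(-6)]| = 44, so the area is 22.
Along each edge there are gcd(|Δx|,|Δy|)+1 lattice points, so counting each shared vertex once the boundary has gcd(4,2) + gcd(4,9) + gcd(8,7) = 2+1+1 = 4.
By Pick's theorem A = I + B/2 − 1, so I = 22 − 4/2 + 1 = 21.

21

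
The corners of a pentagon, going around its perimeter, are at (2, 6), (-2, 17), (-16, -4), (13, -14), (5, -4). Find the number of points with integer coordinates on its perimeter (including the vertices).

12

Summing gcd(|Δx|,|Δy|) over the edges gives the boundary count: gcd(4,11) + gcd(14,21) + gcd(29,10) + gcd(8,10) + gcd(3,10) = 1+7+1+2+1 = 12.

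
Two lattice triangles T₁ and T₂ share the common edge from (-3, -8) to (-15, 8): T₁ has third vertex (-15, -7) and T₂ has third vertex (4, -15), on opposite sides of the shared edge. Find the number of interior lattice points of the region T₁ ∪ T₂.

The union is the simple quadrilateral with vertices (-3, -8), (-15, -7), (-15, 8), (4, -15) in order.
Using the shoelace formula, 2A = |[(-3)·(-7) − (-15)·(-8)] + [(-15)·8 − (-15)·(-7)] + [(-15)·(-15) − 4·8] + [4·(-8) − (-3)·(-15)]| = 208, so the area is 104.
Summing gcd(|Δx|,|Δy|) over the edges gives the boundary count: gcd(12,1) + gcd(0,15) + gcd(19,23) + gcd(7,7) = 1+15+1+7 = 24.
By Pick's theorem I = A − B/2 + 1 = 104 − 24/2 + 1 = 93.

93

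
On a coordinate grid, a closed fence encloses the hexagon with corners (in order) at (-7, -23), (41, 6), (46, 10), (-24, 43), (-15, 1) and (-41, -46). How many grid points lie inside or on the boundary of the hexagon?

Using the shoelace formula, 2A = |((-7)·6 − 41·(-23)) + (41·10 − 46·6) + (46·43 − (-24)·10) + ((-24)·1 − (-15)·43) + ((-15)·(-46) − (-41)·1) + ((-41)·(-23) − (-7)·(-46))| = 5226, so the area is 2613.
Along each edge there are gcd(|Δx|,|Δy|)+1 lattice points, so counting each shared vertex once the boundary has gcd(48,29) + gcd(5,4) + gcd(70,33) + gcd(9,42) + gcd(26,47) + gcd(34,23) = 1+1+1+3+1+1 = 8.
Pick's theorem gives I = A − B/2 + 1 = 2613 − 8/2 + 1 = 2610, so the closed region contains I + B = 2610 + 8 = 2618 lattice points.

2618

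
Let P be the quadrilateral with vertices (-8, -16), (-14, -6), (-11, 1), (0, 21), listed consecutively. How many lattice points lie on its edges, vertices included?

The number of boundary lattice points is Σ gcd(|Δx|,|Δy|) = gcd(6,10) + gcd(3,7) + gcd(11,20) + gcd(8,37) = 2+1+1+1 = 5.

5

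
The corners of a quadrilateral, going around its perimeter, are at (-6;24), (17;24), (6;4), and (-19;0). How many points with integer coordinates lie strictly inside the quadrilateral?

The shoelace formula gives twice the area as |[(-6)·24 − 17·24] + [17·4 − 6·24] + [6·0 − (-19)·4] + [(-19)·24 − (-6)·0]| = 1008, so the area is 504.
Summing gcd(|Δx|,|Δy|) over the edges gives the boundary count: gcd(23,0) + gcd(11,20) + gcd(25,4) + gcd(13,24) = 23+1+1+1 = 26.
Pick's theorem gives I = A − B/2 + 1 = 504 − 26/2 + 1 = 492.

492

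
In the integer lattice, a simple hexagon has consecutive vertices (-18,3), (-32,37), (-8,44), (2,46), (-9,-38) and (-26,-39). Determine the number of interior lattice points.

Using the shoelace formula, 2A = |[(-18)·37 − (-32)·3] + [(-32)·44 − (-8)·37] + [(-8)·46 − 2·44] + [2·(-38) − (-9)·46] + [(-9)·(-39) − (-26)·(-38)] + [(-26)·3 − (-18)·(-39)]| = 3217, so the area is 3217/2.
The number of boundary lattice points is Σ gcd(|Δx|,|Δy|) = gcd(14,34) + gcd(24,7) + gcd(10,2) + gcd(11,84) + gcd(17,1) + gcd(8,42) = 2+1+2+1+1+2 = 9.
By Pick's theorem A = I + B/2 − 1, so I = 3217/2 − 9/2 + 1 = 1605.

1605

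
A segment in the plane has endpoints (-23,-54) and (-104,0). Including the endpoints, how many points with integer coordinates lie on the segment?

28

The number of lattice points on a segment between lattice points is gcd(|Δx|,|Δy|) + 1 = gcd(81,54) + 1 = 27 + 1 = 28.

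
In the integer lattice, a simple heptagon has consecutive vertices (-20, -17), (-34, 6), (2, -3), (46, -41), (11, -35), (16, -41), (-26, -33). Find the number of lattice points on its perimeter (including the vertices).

Along each edge there are gcd(|Δx|,|Δy|)+1 lattice points, so counting each shared vertex once the boundary has gcd(14,23) + gcd(36,9) + gcd(44,38) + gcd(35,6) + gcd(5,6) + gcd(42,8) + gcd(6,16) = 1+9+2+1+1+2+2 = 18.

18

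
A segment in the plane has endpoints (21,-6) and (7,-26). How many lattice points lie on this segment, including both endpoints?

3

The number of lattice points on a segment between lattice points is gcd(|Δx|,|Δy|) + 1 = gcd(14,20) + 1 = 2 + 1 = 3.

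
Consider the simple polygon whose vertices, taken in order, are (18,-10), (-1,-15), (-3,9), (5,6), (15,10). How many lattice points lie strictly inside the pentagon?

The shoelace formula gives twice the area as |[18·(-15) − (-1)·(-10)] + [(-1)·9 − (-3)·(-15)] + [(-3)·6 − 5·9] + [5·10 − 15·6] + [15·(-10) − 18·10]| = 767, so the area is 383.5.
Along each edge there are gcd(|Δx|,|Δy|)+1 lattice points, so counting each shared vertex once the boundary has gcd(19,5) + gcd(2,24) + gcd(8,3) + gcd(10,4) + gcd(3,20) = 1+2+1+2+1 = 7.
By Pick's theorem A = I + B/2 − 1, so I = 383.5 − 7/2 + 1 = 381.

381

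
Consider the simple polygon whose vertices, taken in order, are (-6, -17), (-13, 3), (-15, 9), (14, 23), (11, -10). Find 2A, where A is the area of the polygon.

1422

Using the shoelace formula, 2A = |((-6)·3 − (-13)·(-17)) + ((-13)·9 − (-15)·3) + ((-15)·23 − 14·9) + (14·(-10) − 11·23) + (11·(-17) − (-6)·(-10))| = 1422, so the area is 711.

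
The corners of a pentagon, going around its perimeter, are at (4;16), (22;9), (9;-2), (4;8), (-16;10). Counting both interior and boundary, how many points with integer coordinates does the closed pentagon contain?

251

Using the shoelace formula, 2A = |(4·9 − 22·16) + (22·(-2) − 9·9) + (9·8 − 4·(-2)) + (4·10 − (-16)·8) + ((-16)·16 − 4·10)| = 489, so the area is 244.5.
The number of boundary lattice points is Σ gcd(|Δx|,|Δy|) = gcd(18,7) + gcd(13,11) + gcd(5,10) + gcd(20,2) + gcd(20,6) = 1+1+5+2+2 = 11.
Pick's theorem gives I = A − B/2 + 1 = 244.5 − 11/2 + 1 = 240, so the closed region contains I + B = 240 + 11 = 251 lattice points.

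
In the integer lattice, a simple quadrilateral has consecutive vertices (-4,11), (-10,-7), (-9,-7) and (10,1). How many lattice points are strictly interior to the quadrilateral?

By the shoelace formula, twice the signed area is |((-4)·(-7) − (-10)·11) + ((-10)·(-7) − (-9)·(-7)) + ((-9)·1 − 10·(-7)) + (10·11 − (-4)·1)| = 320, so the area is 160.
Summing gcd(|Δx|,|Δy|) over the edges gives the boundary count: gcd(6,18) + gcd(1,0) + gcd(19,8) + gcd(14,10) = 6+1+1+2 = 10.
By Pick's theorem A = I + B/2 − 1, so I = 160 − 10/2 + 1 = 156.

156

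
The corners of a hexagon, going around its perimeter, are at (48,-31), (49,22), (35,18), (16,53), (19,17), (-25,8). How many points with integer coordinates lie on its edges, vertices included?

Along each edge there are gcd(|Δx|,|Δy|)+1 lattice points, so counting each shared vertex once the boundary has gcd(1,53) + gcd(14,4) + gcd(19,35) + gcd(3,36) + gcd(44,9) + gcd(73,39) = 1+2+1+3+1+1 = 9.

9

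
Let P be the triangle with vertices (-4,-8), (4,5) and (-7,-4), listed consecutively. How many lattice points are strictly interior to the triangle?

By the shoelace formula, twice the signed area is |((-4)·5 − 4·(-8)) + (4·(-4) − (-7)·5) + ((-7)·(-8) − (-4)·(-4))| = 71, so the area is 71/2.
Along each edge there are gcd(|Δx|,|Δy|)+1 lattice points, so counting each shared vertex once the boundary has gcd(8,13) + gcd(11,9) + gcd(3,4) = 1+1+1 = 3.
Pick's theorem gives I = A − B/2 + 1 = 71/2 − 3/2 + 1 = 35.

35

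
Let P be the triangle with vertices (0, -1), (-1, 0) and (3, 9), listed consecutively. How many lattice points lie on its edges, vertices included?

Along each edge there are gcd(|Δx|,|Δy|)+1 lattice points, so counting each shared vertex once the boundary has gcd(1,1) + gcd(4,9) + gcd(3,10) = 1+1+1 = 3.

3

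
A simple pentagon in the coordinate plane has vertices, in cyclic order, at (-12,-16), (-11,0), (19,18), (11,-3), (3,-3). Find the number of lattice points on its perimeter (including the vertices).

17

The number of boundary lattice points is Σ gcd(|Δx|,|Δy|) = gcd(1,16) + gcd(30,18) + gcd(8,21) + gcd(8,0) + gcd(15,13) = 1+6+1+8+1 = 17.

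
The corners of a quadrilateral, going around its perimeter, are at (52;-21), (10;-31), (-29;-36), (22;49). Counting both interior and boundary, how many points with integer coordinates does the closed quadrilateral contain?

3166

By the shoelace formula, twice the signed area is |(52·(-31) − 10·(-21)) + (10·(-36) − (-29)·(-31)) + ((-29)·49 − 22·(-36)) + (22·(-21) − 52·49)| = 6300, so the area is 3150.
Summing gcd(|Δx|,|Δy|) over the edges gives the boundary count: gcd(42,10) + gcd(39,5) + gcd(51,85) + gcd(30,70) = 2+1+17+10 = 30.
Pick's theorem gives I = A − B/2 + 1 = 3150 − 30/2 + 1 = 3136, so the closed region contains I + B = 3136 + 30 = 3166 lattice points.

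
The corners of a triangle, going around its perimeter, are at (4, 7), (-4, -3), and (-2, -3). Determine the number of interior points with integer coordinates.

8

Using the shoelace formula, 2A = |(4·(-3) − (-4)·7) + ((-4)·(-3) − (-2)·(-3)) + ((-2)·7 − 4·(-3))| = 20, so the area is 10.
Summing gcd(|Δx|,|Δy|) over the edges gives the boundary count: gcd(8,10) + gcd(2,0) + gcd(6,10) = 2+2+2 = 6.
By Pick's theorem A = I + B/2 − 1, so I = 10 − 6/2 + 1 = 8.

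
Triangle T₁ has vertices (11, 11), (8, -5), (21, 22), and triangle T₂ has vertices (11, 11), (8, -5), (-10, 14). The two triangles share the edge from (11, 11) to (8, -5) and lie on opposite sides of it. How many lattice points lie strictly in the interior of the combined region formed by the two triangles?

The union is the simple quadrilateral with vertices (11, 11), (21, 22), (8, -5), (-10, 14) in order.
The shoelace formula gives twice the area as |[11·22 − 21·11] + [21·(-5) − 8·22] + [8·14 − (-10)·(-5)] + [(-10)·11 − 11·14]| = 472, so the area is 236.
Summing gcd(|Δx|,|Δy|) over the edges gives the boundary count: gcd(10,11) + gcd(13,27) + gcd(18,19) + gcd(21,3) = 1+1+1+3 = 6.
By Pick's theorem I = A − B/2 + 1 = 236 − 6/2 + 1 = 234.

234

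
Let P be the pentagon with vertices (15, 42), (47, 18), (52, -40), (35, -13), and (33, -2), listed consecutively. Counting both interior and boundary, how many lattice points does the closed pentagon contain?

1018

Using the shoelace formula, 2A = |[15·18 − 47·42] + [47·(-40) − 52·18] + [52·(-13) − 35·(-40)] + [35·(-2) − 33·(-13)] + [33·42 − 15·(-2)]| = 2021, so the area is 1010.5.
Along each edge there are gcd(|Δx|,|Δy|)+1 lattice points, so counting each shared vertex once the boundary has gcd(32,24) + gcd(5,58) + gcd(17,27) + gcd(2,11) + gcd(18,44) = 8+1+1+1+2 = 13.
Pick's theorem gives I = A − B/2 + 1 = 1010.5 − 13/2 + 1 = 1005, so the closed region contains I + B = 1005 + 13 = 1018 lattice points.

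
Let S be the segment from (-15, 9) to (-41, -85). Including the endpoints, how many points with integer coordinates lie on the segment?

3

The number of lattice points on a segment between lattice points is gcd(|Δx|,|Δy|) + 1 = gcd(26,94) + 1 = 2 + 1 = 3.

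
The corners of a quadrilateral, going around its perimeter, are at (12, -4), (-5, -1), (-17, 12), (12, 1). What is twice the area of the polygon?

330

The shoelace formula gives twice the area as |(12·(-1) − (-5)·(-4)) + ((-5)·12 − (-17)·(-1)) + ((-17)·1 − 12·12) + (12·(-4) − 12·1)| = 330, so the area is 165.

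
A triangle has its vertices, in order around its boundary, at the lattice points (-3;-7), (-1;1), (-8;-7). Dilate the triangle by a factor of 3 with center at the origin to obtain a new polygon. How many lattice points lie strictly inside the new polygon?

Using the shoelace formula, 2A = |((-3)·1 − (-1)·(-7)) + ((-1)·(-7) − (-8)·1) + ((-8)·(-7) − (-3)·(-7))| = 40, so the area is 20.
The number of boundary lattice points is Σ gcd(|Δx|,|Δy|) = gcd(2,8) + gcd(7,8) + gcd(5,0) = 2+1+5 = 8.
Scaling by 3 multiplies the area by 3² = 9 (so the new area is 180) and multiplies the boundary lattice-point count by 3, giving 24.
By Pick's theorem, the interior count of the dilated polygon is 180 − 24/2 + 1 = 169.

169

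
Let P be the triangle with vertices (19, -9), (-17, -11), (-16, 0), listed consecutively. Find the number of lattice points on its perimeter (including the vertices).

Summing gcd(|Δx|,|Δy|) over the edges gives the boundary count: gcd(36,2) + gcd(1,11) + gcd(35,9) = 2+1+1 = 4.

4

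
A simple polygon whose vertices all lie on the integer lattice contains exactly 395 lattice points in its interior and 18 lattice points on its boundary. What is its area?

403

Pick's theorem states A = I + B/2 − 1, so A = 395 + 18/2 − 1 = 403.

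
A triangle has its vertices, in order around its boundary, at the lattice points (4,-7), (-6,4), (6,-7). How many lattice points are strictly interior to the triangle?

By the shoelace formula, twice the signed area is |(4·4 − (-6)·(-7)) + ((-6)·(-7) − 6·4) + (6·(-7) − 4·(-7))| = 22, so the area is 11.
Along each edge there are gcd(|Δx|,|Δy|)+1 lattice points, so counting each shared vertex once the boundary has gcd(10,11) + gcd(12,11) + gcd(2,0) = 1+1+2 = 4.
Pick's theorem gives I = A − B/2 + 1 = 11 − 4/2 + 1 = 10.

10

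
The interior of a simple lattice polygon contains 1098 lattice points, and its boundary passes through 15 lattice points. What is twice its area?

Pick's theorem states A = I + B/2 − 1, so A = 1098 + 15/2 − 1 = 2209/2.
Hence 2A = 2209.

2209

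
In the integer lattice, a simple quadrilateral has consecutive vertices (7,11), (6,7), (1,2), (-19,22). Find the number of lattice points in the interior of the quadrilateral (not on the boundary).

145

By the shoelace formula, twice the signed area is |(7·7 − 6·11) + (6·2 − 1·7) + (1·22 − (-19)·2) + ((-19)·11 − 7·22)| = 315, so the area is 157.5.
The number of boundary lattice points is Σ gcd(|Δx|,|Δy|) = gcd(1,4) + gcd(5,5) + gcd(20,20) + gcd(26,11) = 1+5+20+1 = 27.
Pick's theorem gives I = A − B/2 + 1 = 157.5 − 27/2 + 1 = 145.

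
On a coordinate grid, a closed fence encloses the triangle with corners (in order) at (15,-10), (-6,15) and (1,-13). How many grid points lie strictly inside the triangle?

Using the shoelace formula, 2A = |(15·15 − (-6)·(-10)) + ((-6)·(-13) − 1·15) + (1·(-10) − 15·(-13))| = 413, so the area is 413/2.
Summing gcd(|Δx|,|Δy|) over the edges gives the boundary count: gcd(21,25) + gcd(7,28) + gcd(14,3) = 1+7+1 = 9.
Pick's theorem gives I = A − B/2 + 1 = 413/2 − 9/2 + 1 = 203.

203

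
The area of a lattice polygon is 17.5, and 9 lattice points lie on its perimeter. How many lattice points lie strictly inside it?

14

From Pick's theorem, I = A − B/2 + 1 = 17.5 − 9/2 + 1 = 14.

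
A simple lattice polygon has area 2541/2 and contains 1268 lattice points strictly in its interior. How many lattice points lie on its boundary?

7

Pick's theorem gives A = I + B/2 − 1, so B = 2(A − I + 1) = 2(2541/2 − 1268 + 1) = 7.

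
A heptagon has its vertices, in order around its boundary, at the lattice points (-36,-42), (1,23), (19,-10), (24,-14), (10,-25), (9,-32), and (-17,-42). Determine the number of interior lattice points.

1754

Using the shoelace formula, 2A = |[(-36)·23 − 1·(-42)] + [1·(-10) − 19·23] + [19·(-14) − 24·(-10)] + [24·(-25) − 10·(-14)] + [10·(-32) − 9·(-25)] + [9·(-42) − (-17)·(-32)] + [(-17)·(-42) − (-36)·(-42)]| = 3534, so the area is 1767.
The number of boundary lattice points is Σ gcd(|Δx|,|Δy|) = gcd(37,65) + gcd(18,33) + gcd(5,4) + gcd(14,11) + gcd(1,7) + gcd(26,10) + gcd(19,0) = 1+3+1+1+1+2+19 = 28.
Pick's theorem gives I = A − B/2 + 1 = 1767 − 28/2 + 1 = 1754.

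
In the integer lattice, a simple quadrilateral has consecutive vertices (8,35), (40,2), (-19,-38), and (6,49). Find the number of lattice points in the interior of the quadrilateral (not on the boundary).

By the shoelace formula, twice the signed area is |(8·2 − 40·35) + (40·(-38) − (-19)·2) + ((-19)·49 − 6·(-38)) + (6·35 − 8·49)| = 3751, so the area is 3751/2.
Along each edge there are gcd(|Δx|,|Δy|)+1 lattice points, so counting each shared vertex once the boundary has gcd(32,33) + gcd(59,40) + gcd(25,87) + gcd(2,14) = 1+1+1+2 = 5.
By Pick's theorem A = I + B/2 − 1, so I = 3751/2 − 5/2 + 1 = 1874.

1874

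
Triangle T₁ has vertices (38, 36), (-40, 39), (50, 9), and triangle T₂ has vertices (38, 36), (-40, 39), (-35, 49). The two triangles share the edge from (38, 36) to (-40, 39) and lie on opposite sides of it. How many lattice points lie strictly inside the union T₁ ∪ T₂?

The union is the simple quadrilateral with vertices (38, 36), (50, 9), (-40, 39), (-35, 49) in order.
Using the shoelace formula, 2A = |(38·9 − 50·36) + (50·39 − (-40)·9) + ((-40)·49 − (-35)·39) + ((-35)·36 − 38·49)| = 2865, so the area is 1432.5.
The number of boundary lattice points is Σ gcd(|Δx|,|Δy|) = gcd(12,27) + gcd(90,30) + gcd(5,10) + gcd(73,13) = 3+30+5+1 = 39.
By Pick's theorem I = A − B/2 + 1 = 1432.5 − 39/2 + 1 = 1414.

1414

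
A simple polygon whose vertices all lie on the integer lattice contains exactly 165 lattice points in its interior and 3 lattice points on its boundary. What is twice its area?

By Pick's theorem, A = I + B/2 − 1 = 165 + 3/2 − 1 = 331/2.
Hence 2A = 331.

331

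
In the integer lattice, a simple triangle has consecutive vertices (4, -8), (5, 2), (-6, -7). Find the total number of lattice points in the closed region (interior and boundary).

Using the shoelace formula, 2A = |(4·2 − 5·(-8)) + (5·(-7) − (-6)·2) + ((-6)·(-8) − 4·(-7))| = 101, so the area is 50.5.
Summing gcd(|Δx|,|Δy|) over the edges gives the boundary count: gcd(1,10) + gcd(11,9) + gcd(10,1) = 1+1+1 = 3.
Pick's theorem gives I = A − B/2 + 1 = 50.5 − 3/2 + 1 = 50, so the closed region contains I + B = 50 + 3 = 53 lattice points.

53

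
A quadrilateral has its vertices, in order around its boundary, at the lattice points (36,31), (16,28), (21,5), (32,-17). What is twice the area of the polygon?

1091

The shoelace formula gives twice the area as |(36·28 − 16·31) + (16·5 − 21·28) + (21·(-17) − 32·5) + (32·31 − 36·(-17))| = 1091, so the area is 545.5.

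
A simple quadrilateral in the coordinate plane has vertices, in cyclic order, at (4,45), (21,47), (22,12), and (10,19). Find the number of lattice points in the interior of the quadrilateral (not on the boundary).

Using the shoelace formula, 2A = |(4·47 − 21·45) + (21·12 − 22·47) + (22·19 − 10·12) + (10·45 − 4·19)| = 867, so the area is 433.5.
Summing gcd(|Δx|,|Δy|) over the edges gives the boundary count: gcd(17,2) + gcd(1,35) + gcd(12,7) + gcd(6,26) = 1+1+1+2 = 5.
Pick's theorem gives I = A − B/2 + 1 = 433.5 − 5/2 + 1 = 432.

432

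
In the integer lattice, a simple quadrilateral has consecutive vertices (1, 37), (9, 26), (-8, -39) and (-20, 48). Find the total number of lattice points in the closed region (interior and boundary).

By the shoelace formula, twice the signed area is |(1·26 − 9·37) + (9·(-39) − (-8)·26) + ((-8)·48 − (-20)·(-39)) + ((-20)·37 − 1·48)| = 2402, so the area is 1201.
Summing gcd(|Δx|,|Δy|) over the edges gives the boundary count: gcd(8,11) + gcd(17,65) + gcd(12,87) + gcd(21,11) = 1+1+3+1 = 6.
Pick's theorem gives I = A − B/2 + 1 = 1201 − 6/2 + 1 = 1199, so the closed region contains I + B = 1199 + 6 = 1205 lattice points.

1205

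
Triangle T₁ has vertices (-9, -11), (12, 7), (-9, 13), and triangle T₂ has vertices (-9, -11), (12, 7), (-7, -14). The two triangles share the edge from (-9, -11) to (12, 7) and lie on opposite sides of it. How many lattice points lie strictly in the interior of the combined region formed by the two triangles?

288

The union is the simple quadrilateral with vertices (-9, -11), (-9, 13), (12, 7), (-7, -14) in order.
The shoelace formula gives twice the area as |((-9)·13 − (-9)·(-11)) + ((-9)·7 − 12·13) + (12·(-14) − (-7)·7) + ((-7)·(-11) − (-9)·(-14))| = 603, so the area is 301.5.
Summing gcd(|Δx|,|Δy|) over the edges gives the boundary count: gcd(0,24) + gcd(21,6) + gcd(19,21) + gcd(2,3) = 24+3+1+1 = 29.
By Pick's theorem I = A − B/2 + 1 = 301.5 − 29/2 + 1 = 288.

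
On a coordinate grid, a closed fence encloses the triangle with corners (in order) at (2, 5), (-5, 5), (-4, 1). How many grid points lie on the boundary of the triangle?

Along each edge there are gcd(|Δx|,|Δy|)+1 lattice points, so counting each shared vertex once the boundary has gcd(7,0) + gcd(1,4) + gcd(6,4) = 7+1+2 = 10.

10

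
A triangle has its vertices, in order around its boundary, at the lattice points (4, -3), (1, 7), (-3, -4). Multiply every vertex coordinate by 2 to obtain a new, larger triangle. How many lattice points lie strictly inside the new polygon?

Using the shoelace formula, 2A = |[4·7 − 1·(-3)] + [1·(-4) − (-3)·7] + [(-3)·(-3) − 4·(-4)]| = 73, so the area is 36.5.
Along each edge there are gcd(|Δx|,|Δy|)+1 lattice points, so counting each shared vertex once the boundary has gcd(3,10) + gcd(4,11) + gcd(7,1) = 1+1+1 = 3.
Scaling by 2 multiplies the area by 2² = 4 (so the new area is 146) and multiplies the boundary lattice-point count by 2, giving 6.
By Pick's theorem, the interior count of the dilated polygon is 146 − 6/2 + 1 = 144.

144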